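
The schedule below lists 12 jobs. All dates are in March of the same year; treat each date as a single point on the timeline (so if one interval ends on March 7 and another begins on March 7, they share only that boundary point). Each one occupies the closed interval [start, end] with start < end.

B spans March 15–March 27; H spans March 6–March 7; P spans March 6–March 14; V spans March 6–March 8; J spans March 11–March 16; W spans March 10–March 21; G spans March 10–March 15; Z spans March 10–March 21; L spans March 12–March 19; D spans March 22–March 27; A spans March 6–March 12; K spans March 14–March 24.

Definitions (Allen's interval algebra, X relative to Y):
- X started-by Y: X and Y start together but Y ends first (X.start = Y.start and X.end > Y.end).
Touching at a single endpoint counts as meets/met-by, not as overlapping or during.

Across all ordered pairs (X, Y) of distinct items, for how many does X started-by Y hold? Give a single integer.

8

Checking all 132 ordered pairs for relation 'started-by'; matching pairs in alphabetical order:
(A, H): A started-by H ✓
(A, V): A started-by V ✓
(P, A): P started-by A ✓
(P, H): P started-by H ✓
(P, V): P started-by V ✓
(V, H): V started-by H ✓
(W, G): W started-by G ✓
(Z, G): Z started-by G ✓
Count: 8.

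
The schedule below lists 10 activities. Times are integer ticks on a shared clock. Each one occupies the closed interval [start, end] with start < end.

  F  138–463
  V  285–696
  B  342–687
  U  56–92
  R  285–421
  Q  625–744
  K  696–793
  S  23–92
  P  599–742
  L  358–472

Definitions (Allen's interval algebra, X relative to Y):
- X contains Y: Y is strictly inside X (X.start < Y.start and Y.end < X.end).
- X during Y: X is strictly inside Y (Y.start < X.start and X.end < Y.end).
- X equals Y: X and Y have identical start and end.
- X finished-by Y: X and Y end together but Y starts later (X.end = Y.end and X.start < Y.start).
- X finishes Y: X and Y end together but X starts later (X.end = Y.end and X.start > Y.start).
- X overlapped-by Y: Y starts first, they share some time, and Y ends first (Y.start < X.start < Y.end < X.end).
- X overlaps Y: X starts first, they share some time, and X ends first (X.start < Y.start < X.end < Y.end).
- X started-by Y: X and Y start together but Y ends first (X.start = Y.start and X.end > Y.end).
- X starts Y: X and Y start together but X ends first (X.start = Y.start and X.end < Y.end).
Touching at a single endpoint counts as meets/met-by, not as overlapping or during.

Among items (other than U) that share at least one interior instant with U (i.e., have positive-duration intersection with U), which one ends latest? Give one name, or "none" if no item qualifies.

Target U = [56, 92].
B [342, 687] → after → excluded.
F [138, 463] → after → excluded.
K [696, 793] → after → excluded.
L [358, 472] → after → excluded.
P [599, 742] → after → excluded.
Q [625, 744] → after → excluded.
R [285, 421] → after → excluded.
S [23, 92] → finished-by → candidate.
V [285, 696] → after → excluded.
Among candidates, latest end is 92 → S.

S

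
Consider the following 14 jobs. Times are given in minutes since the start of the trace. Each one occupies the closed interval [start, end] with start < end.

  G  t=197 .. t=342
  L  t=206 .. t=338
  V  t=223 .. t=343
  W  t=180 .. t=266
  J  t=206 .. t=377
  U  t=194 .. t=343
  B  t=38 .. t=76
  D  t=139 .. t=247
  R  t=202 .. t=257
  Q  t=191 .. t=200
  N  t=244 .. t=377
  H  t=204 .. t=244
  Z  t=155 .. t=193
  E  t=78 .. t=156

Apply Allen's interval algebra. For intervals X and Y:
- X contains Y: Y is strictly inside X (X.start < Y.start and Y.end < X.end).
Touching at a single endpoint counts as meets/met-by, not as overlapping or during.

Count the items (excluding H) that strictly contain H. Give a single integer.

5

Target H = [t=204, t=244].
B [t=38, t=76] → before → no.
D [t=139, t=247] → contains → counts.
E [t=78, t=156] → before → no.
G [t=197, t=342] → contains → counts.
J [t=206, t=377] → overlapped-by → no.
L [t=206, t=338] → overlapped-by → no.
N [t=244, t=377] → met-by → no.
Q [t=191, t=200] → before → no.
R [t=202, t=257] → contains → counts.
U [t=194, t=343] → contains → counts.
V [t=223, t=343] → overlapped-by → no.
W [t=180, t=266] → contains → counts.
Z [t=155, t=193] → before → no.
Total: 5.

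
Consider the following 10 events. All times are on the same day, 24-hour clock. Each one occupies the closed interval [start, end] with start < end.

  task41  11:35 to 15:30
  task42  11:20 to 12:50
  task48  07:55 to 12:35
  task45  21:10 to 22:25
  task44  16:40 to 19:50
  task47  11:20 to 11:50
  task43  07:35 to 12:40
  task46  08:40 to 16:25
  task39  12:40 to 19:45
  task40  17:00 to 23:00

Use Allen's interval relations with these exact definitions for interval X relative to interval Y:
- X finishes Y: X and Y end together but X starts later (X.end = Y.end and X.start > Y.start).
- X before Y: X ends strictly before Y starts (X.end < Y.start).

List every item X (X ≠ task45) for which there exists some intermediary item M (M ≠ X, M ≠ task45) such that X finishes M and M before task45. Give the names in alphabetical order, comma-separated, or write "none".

none

Target task45 = [21:10, 22:25].
Intermediaries M with M before task45: task39, task41, task42, task43, task44, task46, task47, task48.
Via task39 — items with X finishes task39: none.
Via task41 — items with X finishes task41: none.
Via task42 — items with X finishes task42: none.
Via task43 — items with X finishes task43: none.
Via task44 — items with X finishes task44: none.
Via task46 — items with X finishes task46: none.
Via task47 — items with X finishes task47: none.
Via task48 — items with X finishes task48: none.
Union: none.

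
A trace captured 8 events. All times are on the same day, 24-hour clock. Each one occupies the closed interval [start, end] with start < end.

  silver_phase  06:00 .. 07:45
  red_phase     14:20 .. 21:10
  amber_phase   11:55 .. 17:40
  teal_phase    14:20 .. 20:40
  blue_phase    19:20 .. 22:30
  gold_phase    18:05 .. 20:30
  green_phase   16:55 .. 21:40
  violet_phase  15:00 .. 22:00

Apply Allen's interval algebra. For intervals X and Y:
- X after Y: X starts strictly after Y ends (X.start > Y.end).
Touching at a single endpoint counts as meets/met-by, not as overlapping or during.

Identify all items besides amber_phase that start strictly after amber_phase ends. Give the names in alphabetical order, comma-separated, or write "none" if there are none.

Target amber_phase = [11:55, 17:40].
blue_phase [19:20, 22:30] → after → yes.
gold_phase [18:05, 20:30] → after → yes.
green_phase [16:55, 21:40] → overlapped-by → no.
red_phase [14:20, 21:10] → overlapped-by → no.
silver_phase [06:00, 07:45] → before → no.
teal_phase [14:20, 20:40] → overlapped-by → no.
violet_phase [15:00, 22:00] → overlapped-by → no.
Result: blue_phase, gold_phase.

blue_phase, gold_phase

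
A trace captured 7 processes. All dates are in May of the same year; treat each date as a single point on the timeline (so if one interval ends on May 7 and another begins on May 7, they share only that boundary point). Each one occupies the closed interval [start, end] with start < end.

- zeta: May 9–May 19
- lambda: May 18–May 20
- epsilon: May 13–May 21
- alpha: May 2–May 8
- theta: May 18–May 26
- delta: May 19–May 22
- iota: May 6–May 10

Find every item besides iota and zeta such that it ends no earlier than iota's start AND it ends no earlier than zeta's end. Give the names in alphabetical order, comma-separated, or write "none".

Conditions: its end is no earlier than iota's start (X.end >= May 6) AND its end is no earlier than zeta's end (X.end >= May 19).
alpha: end May 8 >= May 6? ✓; end May 8 >= May 19? ✗ → no.
delta: end May 22 >= May 6? ✓; end May 22 >= May 19? ✓ → yes.
epsilon: end May 21 >= May 6? ✓; end May 21 >= May 19? ✓ → yes.
lambda: end May 20 >= May 6? ✓; end May 20 >= May 19? ✓ → yes.
theta: end May 26 >= May 6? ✓; end May 26 >= May 19? ✓ → yes.
Result: delta, epsilon, lambda, theta.

delta, epsilon, lambda, theta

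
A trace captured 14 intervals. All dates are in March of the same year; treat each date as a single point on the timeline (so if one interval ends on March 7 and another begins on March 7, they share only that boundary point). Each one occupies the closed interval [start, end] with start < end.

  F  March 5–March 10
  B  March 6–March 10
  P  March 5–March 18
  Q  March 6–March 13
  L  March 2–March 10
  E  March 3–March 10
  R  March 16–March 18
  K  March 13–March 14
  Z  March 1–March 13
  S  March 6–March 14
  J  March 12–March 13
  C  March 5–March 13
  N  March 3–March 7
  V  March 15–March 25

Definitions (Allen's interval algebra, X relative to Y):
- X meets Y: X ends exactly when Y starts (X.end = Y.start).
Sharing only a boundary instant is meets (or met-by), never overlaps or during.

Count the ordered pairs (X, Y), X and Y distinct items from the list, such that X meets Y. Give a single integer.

4

Checking all 182 ordered pairs for relation 'meets'; matching pairs in alphabetical order:
(C, K): C meets K ✓
(J, K): J meets K ✓
(Q, K): Q meets K ✓
(Z, K): Z meets K ✓
Count: 4.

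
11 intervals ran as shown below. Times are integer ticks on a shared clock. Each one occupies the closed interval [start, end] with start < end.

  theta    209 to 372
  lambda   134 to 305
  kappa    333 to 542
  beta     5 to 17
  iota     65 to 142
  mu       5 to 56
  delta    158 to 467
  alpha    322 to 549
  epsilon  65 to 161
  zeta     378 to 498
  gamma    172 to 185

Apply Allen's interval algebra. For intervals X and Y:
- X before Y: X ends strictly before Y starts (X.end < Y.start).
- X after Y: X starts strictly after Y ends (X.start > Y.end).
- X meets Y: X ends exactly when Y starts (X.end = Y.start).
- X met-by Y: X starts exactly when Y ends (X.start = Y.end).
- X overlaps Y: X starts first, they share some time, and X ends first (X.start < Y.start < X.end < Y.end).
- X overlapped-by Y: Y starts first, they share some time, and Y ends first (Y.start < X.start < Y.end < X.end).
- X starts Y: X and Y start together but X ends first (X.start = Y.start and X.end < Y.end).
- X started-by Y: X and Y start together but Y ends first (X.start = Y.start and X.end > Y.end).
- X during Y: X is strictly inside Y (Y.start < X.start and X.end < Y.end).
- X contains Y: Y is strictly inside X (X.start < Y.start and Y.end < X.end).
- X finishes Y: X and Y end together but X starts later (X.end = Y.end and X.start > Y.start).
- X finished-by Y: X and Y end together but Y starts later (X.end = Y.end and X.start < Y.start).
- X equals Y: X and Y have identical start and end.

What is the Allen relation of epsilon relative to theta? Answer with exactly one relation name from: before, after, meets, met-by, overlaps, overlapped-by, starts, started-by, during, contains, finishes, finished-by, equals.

before

epsilon = [65, 161]; theta = [209, 372].
Compare endpoints: epsilon.start < theta.start, epsilon.start < theta.end, epsilon.end < theta.start, epsilon.end < theta.end.
That pattern is 'before'.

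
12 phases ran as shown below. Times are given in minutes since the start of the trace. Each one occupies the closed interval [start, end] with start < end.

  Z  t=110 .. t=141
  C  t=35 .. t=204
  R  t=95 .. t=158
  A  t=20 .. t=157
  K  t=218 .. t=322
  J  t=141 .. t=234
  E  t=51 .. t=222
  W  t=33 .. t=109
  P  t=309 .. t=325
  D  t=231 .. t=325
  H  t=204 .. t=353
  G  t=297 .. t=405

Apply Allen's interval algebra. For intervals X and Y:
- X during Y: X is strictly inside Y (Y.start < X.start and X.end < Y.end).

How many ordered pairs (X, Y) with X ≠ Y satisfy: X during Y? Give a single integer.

11

Checking all 132 ordered pairs for relation 'during'; matching pairs in alphabetical order:
(D, H): D during H ✓
(K, H): K during H ✓
(P, G): P during G ✓
(P, H): P during H ✓
(R, C): R during C ✓
(R, E): R during E ✓
(W, A): W during A ✓
(Z, A): Z during A ✓
(Z, C): Z during C ✓
(Z, E): Z during E ✓
(Z, R): Z during R ✓
Count: 11.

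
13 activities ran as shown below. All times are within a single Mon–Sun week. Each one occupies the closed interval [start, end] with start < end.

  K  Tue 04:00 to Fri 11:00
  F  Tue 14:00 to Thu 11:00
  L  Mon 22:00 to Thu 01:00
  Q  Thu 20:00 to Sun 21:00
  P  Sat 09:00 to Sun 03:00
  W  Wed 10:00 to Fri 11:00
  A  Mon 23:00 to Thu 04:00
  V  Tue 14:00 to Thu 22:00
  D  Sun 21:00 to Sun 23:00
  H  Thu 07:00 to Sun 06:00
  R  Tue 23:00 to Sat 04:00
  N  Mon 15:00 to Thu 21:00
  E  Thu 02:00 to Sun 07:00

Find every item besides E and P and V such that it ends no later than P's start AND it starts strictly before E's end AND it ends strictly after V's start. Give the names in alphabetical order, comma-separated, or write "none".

A, F, K, L, N, R, W

Conditions: its end is no later than P's start (X.end <= Sat 09:00) AND its start is strictly before E's end (X.start < Sun 07:00) AND its end is strictly after V's start (X.end > Tue 14:00).
A: end Thu 04:00 <= Sat 09:00? ✓; start Mon 23:00 < Sun 07:00? ✓; end Thu 04:00 > Tue 14:00? ✓ → yes.
D: end Sun 23:00 <= Sat 09:00? ✗; start Sun 21:00 < Sun 07:00? ✗; end Sun 23:00 > Tue 14:00? ✓ → no.
F: end Thu 11:00 <= Sat 09:00? ✓; start Tue 14:00 < Sun 07:00? ✓; end Thu 11:00 > Tue 14:00? ✓ → yes.
H: end Sun 06:00 <= Sat 09:00? ✗; start Thu 07:00 < Sun 07:00? ✓; end Sun 06:00 > Tue 14:00? ✓ → no.
K: end Fri 11:00 <= Sat 09:00? ✓; start Tue 04:00 < Sun 07:00? ✓; end Fri 11:00 > Tue 14:00? ✓ → yes.
L: end Thu 01:00 <= Sat 09:00? ✓; start Mon 22:00 < Sun 07:00? ✓; end Thu 01:00 > Tue 14:00? ✓ → yes.
N: end Thu 21:00 <= Sat 09:00? ✓; start Mon 15:00 < Sun 07:00? ✓; end Thu 21:00 > Tue 14:00? ✓ → yes.
Q: end Sun 21:00 <= Sat 09:00? ✗; start Thu 20:00 < Sun 07:00? ✓; end Sun 21:00 > Tue 14:00? ✓ → no.
R: end Sat 04:00 <= Sat 09:00? ✓; start Tue 23:00 < Sun 07:00? ✓; end Sat 04:00 > Tue 14:00? ✓ → yes.
W: end Fri 11:00 <= Sat 09:00? ✓; start Wed 10:00 < Sun 07:00? ✓; end Fri 11:00 > Tue 14:00? ✓ → yes.
Result: A, F, K, L, N, R, W.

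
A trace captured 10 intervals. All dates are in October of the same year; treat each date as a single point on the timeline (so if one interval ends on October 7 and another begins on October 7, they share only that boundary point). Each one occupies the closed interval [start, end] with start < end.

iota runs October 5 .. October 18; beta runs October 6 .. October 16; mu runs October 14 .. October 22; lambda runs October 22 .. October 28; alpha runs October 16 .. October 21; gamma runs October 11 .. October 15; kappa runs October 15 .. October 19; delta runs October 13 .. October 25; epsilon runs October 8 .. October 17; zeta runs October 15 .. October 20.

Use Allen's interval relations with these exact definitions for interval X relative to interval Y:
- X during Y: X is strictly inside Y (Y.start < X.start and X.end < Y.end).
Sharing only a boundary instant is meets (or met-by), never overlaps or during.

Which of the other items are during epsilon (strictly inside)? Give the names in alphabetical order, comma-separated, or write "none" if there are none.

Target epsilon = [October 8, October 17].
alpha [October 16, October 21] → overlapped-by → no.
beta [October 6, October 16] → overlaps → no.
delta [October 13, October 25] → overlapped-by → no.
gamma [October 11, October 15] → during → yes.
iota [October 5, October 18] → contains → no.
kappa [October 15, October 19] → overlapped-by → no.
lambda [October 22, October 28] → after → no.
mu [October 14, October 22] → overlapped-by → no.
zeta [October 15, October 20] → overlapped-by → no.
Result: gamma.

gamma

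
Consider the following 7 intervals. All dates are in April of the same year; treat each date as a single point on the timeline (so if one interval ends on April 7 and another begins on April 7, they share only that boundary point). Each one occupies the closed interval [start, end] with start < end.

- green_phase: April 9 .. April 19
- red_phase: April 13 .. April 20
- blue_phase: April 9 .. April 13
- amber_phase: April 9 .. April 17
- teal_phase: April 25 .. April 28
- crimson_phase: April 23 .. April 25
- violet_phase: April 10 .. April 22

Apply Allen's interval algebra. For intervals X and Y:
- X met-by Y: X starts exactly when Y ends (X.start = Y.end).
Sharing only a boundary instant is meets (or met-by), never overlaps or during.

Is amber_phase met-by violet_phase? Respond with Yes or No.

No

amber_phase = [April 9, April 17], violet_phase = [April 10, April 22].
Actual relation of amber_phase to violet_phase: overlaps.
Asked whether 'met-by' holds → No.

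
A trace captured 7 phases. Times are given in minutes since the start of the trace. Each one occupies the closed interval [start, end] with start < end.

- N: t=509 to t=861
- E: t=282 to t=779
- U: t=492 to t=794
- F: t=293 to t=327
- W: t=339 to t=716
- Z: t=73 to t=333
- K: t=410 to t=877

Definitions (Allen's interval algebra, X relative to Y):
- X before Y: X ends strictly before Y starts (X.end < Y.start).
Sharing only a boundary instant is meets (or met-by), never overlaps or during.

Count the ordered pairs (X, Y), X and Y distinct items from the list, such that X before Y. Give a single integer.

8

Checking all 42 ordered pairs for relation 'before'; matching pairs in alphabetical order:
(F, K): F before K ✓
(F, N): F before N ✓
(F, U): F before U ✓
(F, W): F before W ✓
(Z, K): Z before K ✓
(Z, N): Z before N ✓
(Z, U): Z before U ✓
(Z, W): Z before W ✓
Count: 8.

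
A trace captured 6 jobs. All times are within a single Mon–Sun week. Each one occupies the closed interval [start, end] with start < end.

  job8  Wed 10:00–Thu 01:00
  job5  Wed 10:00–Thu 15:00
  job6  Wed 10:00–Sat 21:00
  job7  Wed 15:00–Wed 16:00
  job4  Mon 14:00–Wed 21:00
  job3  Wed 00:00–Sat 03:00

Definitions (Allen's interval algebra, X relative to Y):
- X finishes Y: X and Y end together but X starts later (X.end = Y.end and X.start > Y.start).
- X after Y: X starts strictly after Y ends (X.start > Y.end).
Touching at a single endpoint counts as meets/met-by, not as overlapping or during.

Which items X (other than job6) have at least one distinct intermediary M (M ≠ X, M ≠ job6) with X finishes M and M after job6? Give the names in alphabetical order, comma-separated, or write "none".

Target job6 = [Wed 10:00, Sat 21:00].
Intermediaries M with M after job6: none.
Union: none.

none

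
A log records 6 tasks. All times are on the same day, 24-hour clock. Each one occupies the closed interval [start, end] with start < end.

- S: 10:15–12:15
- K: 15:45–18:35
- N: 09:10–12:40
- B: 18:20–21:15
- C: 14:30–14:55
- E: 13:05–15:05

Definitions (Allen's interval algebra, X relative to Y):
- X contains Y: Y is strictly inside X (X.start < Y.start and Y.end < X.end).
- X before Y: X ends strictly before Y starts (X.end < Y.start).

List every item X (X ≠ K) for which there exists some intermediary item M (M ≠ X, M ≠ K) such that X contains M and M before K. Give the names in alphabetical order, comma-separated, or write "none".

E, N

Target K = [15:45, 18:35].
Intermediaries M with M before K: C, E, N, S.
Via C — items with X contains C: E.
Via E — items with X contains E: none.
Via N — items with X contains N: none.
Via S — items with X contains S: N.
Union: E, N.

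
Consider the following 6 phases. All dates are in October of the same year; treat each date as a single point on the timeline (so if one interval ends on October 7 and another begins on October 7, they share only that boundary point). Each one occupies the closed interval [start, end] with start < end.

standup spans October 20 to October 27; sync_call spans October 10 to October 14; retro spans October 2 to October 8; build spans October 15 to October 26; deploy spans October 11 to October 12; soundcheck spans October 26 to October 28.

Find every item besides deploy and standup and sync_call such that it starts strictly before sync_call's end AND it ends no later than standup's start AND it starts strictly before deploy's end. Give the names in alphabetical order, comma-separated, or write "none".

retro

Conditions: its start is strictly before sync_call's end (X.start < October 14) AND its end is no later than standup's start (X.end <= October 20) AND its start is strictly before deploy's end (X.start < October 12).
build: start October 15 < October 14? ✗; end October 26 <= October 20? ✗; start October 15 < October 12? ✗ → no.
retro: start October 2 < October 14? ✓; end October 8 <= October 20? ✓; start October 2 < October 12? ✓ → yes.
soundcheck: start October 26 < October 14? ✗; end October 28 <= October 20? ✗; start October 26 < October 12? ✗ → no.
Result: retro.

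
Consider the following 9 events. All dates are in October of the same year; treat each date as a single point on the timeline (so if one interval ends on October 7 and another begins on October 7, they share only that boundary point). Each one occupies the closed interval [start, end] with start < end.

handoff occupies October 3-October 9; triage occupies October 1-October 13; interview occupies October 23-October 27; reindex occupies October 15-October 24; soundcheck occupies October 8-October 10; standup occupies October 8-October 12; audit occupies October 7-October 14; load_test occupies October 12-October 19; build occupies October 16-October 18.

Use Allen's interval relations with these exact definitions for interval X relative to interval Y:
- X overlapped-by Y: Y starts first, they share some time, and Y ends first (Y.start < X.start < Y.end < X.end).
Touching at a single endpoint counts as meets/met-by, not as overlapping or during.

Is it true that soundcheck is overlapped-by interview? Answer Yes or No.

No

soundcheck = [October 8, October 10], interview = [October 23, October 27].
Actual relation of soundcheck to interview: before.
Asked whether 'overlapped-by' holds → No.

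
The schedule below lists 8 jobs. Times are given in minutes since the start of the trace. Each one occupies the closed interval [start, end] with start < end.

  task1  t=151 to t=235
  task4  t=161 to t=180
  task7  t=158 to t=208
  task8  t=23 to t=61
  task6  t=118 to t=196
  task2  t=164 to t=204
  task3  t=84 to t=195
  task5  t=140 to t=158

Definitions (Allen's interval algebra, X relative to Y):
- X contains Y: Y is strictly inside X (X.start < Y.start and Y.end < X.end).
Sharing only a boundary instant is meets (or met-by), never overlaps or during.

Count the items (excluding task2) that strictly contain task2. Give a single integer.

Target task2 = [t=164, t=204].
task1 [t=151, t=235] → contains → counts.
task3 [t=84, t=195] → overlaps → no.
task4 [t=161, t=180] → overlaps → no.
task5 [t=140, t=158] → before → no.
task6 [t=118, t=196] → overlaps → no.
task7 [t=158, t=208] → contains → counts.
task8 [t=23, t=61] → before → no.
Total: 2.

2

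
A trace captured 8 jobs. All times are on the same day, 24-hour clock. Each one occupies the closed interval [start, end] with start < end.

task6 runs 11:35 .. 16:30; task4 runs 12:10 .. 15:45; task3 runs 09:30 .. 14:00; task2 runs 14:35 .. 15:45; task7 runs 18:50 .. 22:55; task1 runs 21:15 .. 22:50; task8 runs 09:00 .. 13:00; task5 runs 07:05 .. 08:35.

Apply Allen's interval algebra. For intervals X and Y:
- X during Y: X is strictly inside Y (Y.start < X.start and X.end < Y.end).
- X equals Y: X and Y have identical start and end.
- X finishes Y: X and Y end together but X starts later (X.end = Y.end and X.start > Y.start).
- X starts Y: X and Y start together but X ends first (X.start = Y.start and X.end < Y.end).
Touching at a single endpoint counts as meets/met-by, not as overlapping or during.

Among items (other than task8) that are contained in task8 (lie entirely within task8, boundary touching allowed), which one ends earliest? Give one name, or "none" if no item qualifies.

Target task8 = [09:00, 13:00].
task1 [21:15, 22:50] → after → excluded.
task2 [14:35, 15:45] → after → excluded.
task3 [09:30, 14:00] → overlapped-by → excluded.
task4 [12:10, 15:45] → overlapped-by → excluded.
task5 [07:05, 08:35] → before → excluded.
task6 [11:35, 16:30] → overlapped-by → excluded.
task7 [18:50, 22:55] → after → excluded.
No candidates → none.

none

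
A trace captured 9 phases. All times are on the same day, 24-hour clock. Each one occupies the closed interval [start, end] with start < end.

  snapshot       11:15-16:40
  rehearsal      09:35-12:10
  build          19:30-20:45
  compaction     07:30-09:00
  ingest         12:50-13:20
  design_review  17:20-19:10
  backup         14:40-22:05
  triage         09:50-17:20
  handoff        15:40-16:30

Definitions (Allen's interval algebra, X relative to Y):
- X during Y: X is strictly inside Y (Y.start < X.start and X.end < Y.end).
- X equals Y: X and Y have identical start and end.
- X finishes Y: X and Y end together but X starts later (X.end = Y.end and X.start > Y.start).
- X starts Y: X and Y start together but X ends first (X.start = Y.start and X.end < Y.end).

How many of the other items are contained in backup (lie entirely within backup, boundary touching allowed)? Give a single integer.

3

Target backup = [14:40, 22:05].
build [19:30, 20:45] → during → counts.
compaction [07:30, 09:00] → before → no.
design_review [17:20, 19:10] → during → counts.
handoff [15:40, 16:30] → during → counts.
ingest [12:50, 13:20] → before → no.
rehearsal [09:35, 12:10] → before → no.
snapshot [11:15, 16:40] → overlaps → no.
triage [09:50, 17:20] → overlaps → no.
Total: 3.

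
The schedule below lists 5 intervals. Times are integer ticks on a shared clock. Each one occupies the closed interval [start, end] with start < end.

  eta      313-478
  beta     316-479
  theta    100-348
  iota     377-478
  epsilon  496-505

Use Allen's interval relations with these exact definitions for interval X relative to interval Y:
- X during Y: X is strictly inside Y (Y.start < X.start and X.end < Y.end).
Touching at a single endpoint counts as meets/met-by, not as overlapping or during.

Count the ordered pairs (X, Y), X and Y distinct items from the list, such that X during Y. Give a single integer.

1

Checking all 20 ordered pairs for relation 'during'; matching pairs in alphabetical order:
(iota, beta): iota during beta ✓
Count: 1.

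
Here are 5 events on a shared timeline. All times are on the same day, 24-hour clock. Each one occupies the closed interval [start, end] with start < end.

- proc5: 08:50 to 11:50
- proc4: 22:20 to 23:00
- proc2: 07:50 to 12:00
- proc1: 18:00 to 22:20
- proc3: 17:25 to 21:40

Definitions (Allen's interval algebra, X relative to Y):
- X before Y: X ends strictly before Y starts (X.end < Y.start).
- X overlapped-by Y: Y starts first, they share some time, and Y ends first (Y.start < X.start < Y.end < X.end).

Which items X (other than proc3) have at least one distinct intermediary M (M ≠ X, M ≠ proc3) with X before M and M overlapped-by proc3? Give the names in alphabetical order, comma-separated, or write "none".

proc2, proc5

Target proc3 = [17:25, 21:40].
Intermediaries M with M overlapped-by proc3: proc1.
Via proc1 — items with X before proc1: proc2, proc5.
Union: proc2, proc5.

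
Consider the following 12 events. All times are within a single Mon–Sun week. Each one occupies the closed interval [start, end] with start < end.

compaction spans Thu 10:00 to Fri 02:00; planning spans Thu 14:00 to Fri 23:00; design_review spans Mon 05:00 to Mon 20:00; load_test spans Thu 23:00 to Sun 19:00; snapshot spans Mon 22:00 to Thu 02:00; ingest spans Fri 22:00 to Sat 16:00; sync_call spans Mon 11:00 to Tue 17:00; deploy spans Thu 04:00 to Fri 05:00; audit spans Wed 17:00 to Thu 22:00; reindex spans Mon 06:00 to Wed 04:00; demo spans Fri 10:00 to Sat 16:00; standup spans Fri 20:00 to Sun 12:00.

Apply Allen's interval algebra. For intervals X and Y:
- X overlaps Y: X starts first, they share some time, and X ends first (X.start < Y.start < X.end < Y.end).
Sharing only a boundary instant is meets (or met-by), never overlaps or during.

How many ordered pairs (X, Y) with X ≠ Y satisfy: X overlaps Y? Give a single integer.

Checking all 132 ordered pairs for relation 'overlaps'; matching pairs in alphabetical order:
(audit, compaction): audit overlaps compaction ✓
(audit, deploy): audit overlaps deploy ✓
(audit, planning): audit overlaps planning ✓
(compaction, load_test): compaction overlaps load_test ✓
(compaction, planning): compaction overlaps planning ✓
(demo, standup): demo overlaps standup ✓
(deploy, load_test): deploy overlaps load_test ✓
(deploy, planning): deploy overlaps planning ✓
(design_review, reindex): design_review overlaps reindex ✓
(design_review, sync_call): design_review overlaps sync_call ✓
(planning, demo): planning overlaps demo ✓
(planning, ingest): planning overlaps ingest ✓
(planning, load_test): planning overlaps load_test ✓
(planning, standup): planning overlaps standup ✓
(reindex, snapshot): reindex overlaps snapshot ✓
(snapshot, audit): snapshot overlaps audit ✓
(sync_call, snapshot): sync_call overlaps snapshot ✓
Count: 17.

17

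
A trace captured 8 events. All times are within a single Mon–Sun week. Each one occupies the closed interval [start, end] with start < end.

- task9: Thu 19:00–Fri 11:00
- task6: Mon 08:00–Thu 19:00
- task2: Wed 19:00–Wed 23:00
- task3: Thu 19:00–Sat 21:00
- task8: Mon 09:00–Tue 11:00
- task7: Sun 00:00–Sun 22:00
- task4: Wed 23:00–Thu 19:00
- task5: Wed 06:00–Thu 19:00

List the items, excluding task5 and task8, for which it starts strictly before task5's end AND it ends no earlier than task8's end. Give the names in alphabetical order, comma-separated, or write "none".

task2, task4, task6

Conditions: its start is strictly before task5's end (X.start < Thu 19:00) AND its end is no earlier than task8's end (X.end >= Tue 11:00).
task2: start Wed 19:00 < Thu 19:00? ✓; end Wed 23:00 >= Tue 11:00? ✓ → yes.
task3: start Thu 19:00 < Thu 19:00? ✗; end Sat 21:00 >= Tue 11:00? ✓ → no.
task4: start Wed 23:00 < Thu 19:00? ✓; end Thu 19:00 >= Tue 11:00? ✓ → yes.
task6: start Mon 08:00 < Thu 19:00? ✓; end Thu 19:00 >= Tue 11:00? ✓ → yes.
task7: start Sun 00:00 < Thu 19:00? ✗; end Sun 22:00 >= Tue 11:00? ✓ → no.
task9: start Thu 19:00 < Thu 19:00? ✗; end Fri 11:00 >= Tue 11:00? ✓ → no.
Result: task2, task4, task6.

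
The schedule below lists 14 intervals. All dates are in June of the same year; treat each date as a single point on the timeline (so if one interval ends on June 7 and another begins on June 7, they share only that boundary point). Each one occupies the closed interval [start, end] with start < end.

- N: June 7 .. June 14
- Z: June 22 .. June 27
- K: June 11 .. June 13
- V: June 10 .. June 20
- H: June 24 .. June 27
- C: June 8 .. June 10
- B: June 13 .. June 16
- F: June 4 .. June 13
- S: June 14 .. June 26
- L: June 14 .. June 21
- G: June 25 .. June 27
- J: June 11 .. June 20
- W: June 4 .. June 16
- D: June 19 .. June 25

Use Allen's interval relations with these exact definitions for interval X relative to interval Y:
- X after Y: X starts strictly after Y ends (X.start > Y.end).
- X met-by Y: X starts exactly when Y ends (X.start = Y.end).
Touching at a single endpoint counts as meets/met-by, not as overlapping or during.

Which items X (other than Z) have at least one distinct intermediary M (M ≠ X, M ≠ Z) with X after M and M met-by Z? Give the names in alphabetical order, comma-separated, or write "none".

Target Z = [June 22, June 27].
Intermediaries M with M met-by Z: none.
Union: none.

none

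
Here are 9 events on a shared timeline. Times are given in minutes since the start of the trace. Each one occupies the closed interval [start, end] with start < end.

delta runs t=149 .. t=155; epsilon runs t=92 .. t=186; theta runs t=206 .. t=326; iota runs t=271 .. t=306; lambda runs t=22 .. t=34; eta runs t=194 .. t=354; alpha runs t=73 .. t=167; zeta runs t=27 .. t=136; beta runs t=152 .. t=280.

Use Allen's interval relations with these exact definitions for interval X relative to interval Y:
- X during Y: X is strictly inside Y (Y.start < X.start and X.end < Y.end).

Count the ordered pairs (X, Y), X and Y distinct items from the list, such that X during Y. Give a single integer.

Checking all 72 ordered pairs for relation 'during'; matching pairs in alphabetical order:
(delta, alpha): delta during alpha ✓
(delta, epsilon): delta during epsilon ✓
(iota, eta): iota during eta ✓
(iota, theta): iota during theta ✓
(theta, eta): theta during eta ✓
Count: 5.

5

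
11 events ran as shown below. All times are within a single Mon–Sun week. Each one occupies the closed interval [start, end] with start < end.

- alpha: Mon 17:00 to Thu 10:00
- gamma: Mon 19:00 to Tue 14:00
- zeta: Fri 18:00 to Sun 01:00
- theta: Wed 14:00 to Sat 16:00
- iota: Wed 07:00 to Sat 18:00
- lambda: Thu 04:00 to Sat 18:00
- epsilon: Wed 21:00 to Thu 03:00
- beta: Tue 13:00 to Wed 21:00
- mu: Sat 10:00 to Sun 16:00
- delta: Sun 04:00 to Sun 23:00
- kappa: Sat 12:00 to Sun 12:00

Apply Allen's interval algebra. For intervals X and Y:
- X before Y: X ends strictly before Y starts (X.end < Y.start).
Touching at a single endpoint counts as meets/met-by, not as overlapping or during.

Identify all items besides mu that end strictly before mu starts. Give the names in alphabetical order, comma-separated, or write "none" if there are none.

alpha, beta, epsilon, gamma

Target mu = [Sat 10:00, Sun 16:00].
alpha [Mon 17:00, Thu 10:00] → before → yes.
beta [Tue 13:00, Wed 21:00] → before → yes.
delta [Sun 04:00, Sun 23:00] → overlapped-by → no.
epsilon [Wed 21:00, Thu 03:00] → before → yes.
gamma [Mon 19:00, Tue 14:00] → before → yes.
iota [Wed 07:00, Sat 18:00] → overlaps → no.
kappa [Sat 12:00, Sun 12:00] → during → no.
lambda [Thu 04:00, Sat 18:00] → overlaps → no.
theta [Wed 14:00, Sat 16:00] → overlaps → no.
zeta [Fri 18:00, Sun 01:00] → overlaps → no.
Result: alpha, beta, epsilon, gamma.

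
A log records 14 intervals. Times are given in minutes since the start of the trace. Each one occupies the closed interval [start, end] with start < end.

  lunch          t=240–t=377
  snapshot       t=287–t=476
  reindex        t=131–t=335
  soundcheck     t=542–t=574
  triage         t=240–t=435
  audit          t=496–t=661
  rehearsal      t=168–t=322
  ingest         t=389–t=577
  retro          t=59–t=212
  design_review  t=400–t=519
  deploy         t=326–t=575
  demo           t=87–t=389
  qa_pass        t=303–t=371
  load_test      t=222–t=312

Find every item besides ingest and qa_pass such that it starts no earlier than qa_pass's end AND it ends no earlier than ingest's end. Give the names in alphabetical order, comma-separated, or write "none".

audit

Conditions: its start is no earlier than qa_pass's end (X.start >= t=371) AND its end is no earlier than ingest's end (X.end >= t=577).
audit: start t=496 >= t=371? ✓; end t=661 >= t=577? ✓ → yes.
demo: start t=87 >= t=371? ✗; end t=389 >= t=577? ✗ → no.
deploy: start t=326 >= t=371? ✗; end t=575 >= t=577? ✗ → no.
design_review: start t=400 >= t=371? ✓; end t=519 >= t=577? ✗ → no.
load_test: start t=222 >= t=371? ✗; end t=312 >= t=577? ✗ → no.
lunch: start t=240 >= t=371? ✗; end t=377 >= t=577? ✗ → no.
rehearsal: start t=168 >= t=371? ✗; end t=322 >= t=577? ✗ → no.
reindex: start t=131 >= t=371? ✗; end t=335 >= t=577? ✗ → no.
retro: start t=59 >= t=371? ✗; end t=212 >= t=577? ✗ → no.
snapshot: start t=287 >= t=371? ✗; end t=476 >= t=577? ✗ → no.
soundcheck: start t=542 >= t=371? ✓; end t=574 >= t=577? ✗ → no.
triage: start t=240 >= t=371? ✗; end t=435 >= t=577? ✗ → no.
Result: audit.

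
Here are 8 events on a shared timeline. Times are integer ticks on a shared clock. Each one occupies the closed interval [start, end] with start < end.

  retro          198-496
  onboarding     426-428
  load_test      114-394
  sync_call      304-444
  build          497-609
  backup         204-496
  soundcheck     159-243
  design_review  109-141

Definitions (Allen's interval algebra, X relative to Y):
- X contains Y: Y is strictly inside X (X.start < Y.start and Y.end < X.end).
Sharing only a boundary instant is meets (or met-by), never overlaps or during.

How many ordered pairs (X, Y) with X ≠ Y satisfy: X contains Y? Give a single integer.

Checking all 56 ordered pairs for relation 'contains'; matching pairs in alphabetical order:
(backup, onboarding): backup contains onboarding ✓
(backup, sync_call): backup contains sync_call ✓
(load_test, soundcheck): load_test contains soundcheck ✓
(retro, onboarding): retro contains onboarding ✓
(retro, sync_call): retro contains sync_call ✓
(sync_call, onboarding): sync_call contains onboarding ✓
Count: 6.

6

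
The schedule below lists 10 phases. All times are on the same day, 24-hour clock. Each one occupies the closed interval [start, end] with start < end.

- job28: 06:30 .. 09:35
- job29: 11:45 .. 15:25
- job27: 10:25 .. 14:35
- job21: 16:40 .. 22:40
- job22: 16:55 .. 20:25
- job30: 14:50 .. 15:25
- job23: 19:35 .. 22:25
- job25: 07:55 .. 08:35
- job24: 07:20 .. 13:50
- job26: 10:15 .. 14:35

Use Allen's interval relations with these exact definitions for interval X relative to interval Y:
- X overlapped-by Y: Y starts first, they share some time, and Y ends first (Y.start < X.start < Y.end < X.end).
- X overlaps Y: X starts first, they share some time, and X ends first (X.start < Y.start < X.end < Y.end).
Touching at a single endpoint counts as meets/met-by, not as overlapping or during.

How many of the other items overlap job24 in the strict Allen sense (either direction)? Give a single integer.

Target job24 = [07:20, 13:50].
job21 [16:40, 22:40] → after → no.
job22 [16:55, 20:25] → after → no.
job23 [19:35, 22:25] → after → no.
job25 [07:55, 08:35] → during → no.
job26 [10:15, 14:35] → overlapped-by → counts.
job27 [10:25, 14:35] → overlapped-by → counts.
job28 [06:30, 09:35] → overlaps → counts.
job29 [11:45, 15:25] → overlapped-by → counts.
job30 [14:50, 15:25] → after → no.
Total: 4.

4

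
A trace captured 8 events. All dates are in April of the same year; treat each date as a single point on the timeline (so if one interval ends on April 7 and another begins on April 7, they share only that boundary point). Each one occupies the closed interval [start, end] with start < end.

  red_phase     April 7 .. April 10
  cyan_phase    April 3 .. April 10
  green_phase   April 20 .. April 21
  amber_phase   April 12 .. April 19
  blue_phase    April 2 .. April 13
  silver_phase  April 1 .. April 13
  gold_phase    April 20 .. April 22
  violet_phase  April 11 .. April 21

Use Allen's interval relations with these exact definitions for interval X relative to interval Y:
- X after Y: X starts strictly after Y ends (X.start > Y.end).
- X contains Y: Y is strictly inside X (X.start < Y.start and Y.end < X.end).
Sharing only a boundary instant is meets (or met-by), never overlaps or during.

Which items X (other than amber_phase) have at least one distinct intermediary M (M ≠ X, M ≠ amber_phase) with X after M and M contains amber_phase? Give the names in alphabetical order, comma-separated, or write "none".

none

Target amber_phase = [April 12, April 19].
Intermediaries M with M contains amber_phase: violet_phase.
Via violet_phase — items with X after violet_phase: none.
Union: none.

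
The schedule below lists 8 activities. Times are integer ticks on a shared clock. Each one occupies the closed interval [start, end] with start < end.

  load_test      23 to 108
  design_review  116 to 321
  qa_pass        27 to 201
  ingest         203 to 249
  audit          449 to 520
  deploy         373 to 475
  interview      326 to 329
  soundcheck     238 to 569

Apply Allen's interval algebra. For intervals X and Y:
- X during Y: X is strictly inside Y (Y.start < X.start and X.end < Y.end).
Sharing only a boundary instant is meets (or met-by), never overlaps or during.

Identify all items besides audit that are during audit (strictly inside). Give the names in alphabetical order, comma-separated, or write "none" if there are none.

Target audit = [449, 520].
deploy [373, 475] → overlaps → no.
design_review [116, 321] → before → no.
ingest [203, 249] → before → no.
interview [326, 329] → before → no.
load_test [23, 108] → before → no.
qa_pass [27, 201] → before → no.
soundcheck [238, 569] → contains → no.
Result: none.

none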